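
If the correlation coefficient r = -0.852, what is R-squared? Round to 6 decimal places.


R^2 = r^2 = (-0.852)^2 = 0.725904

0.725904


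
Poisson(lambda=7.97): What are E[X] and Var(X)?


E[X] = Var(X) = lambda = 7.97

7.97, 7.97


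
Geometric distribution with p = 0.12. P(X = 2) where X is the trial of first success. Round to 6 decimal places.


P = (1-p)^(k-1) * p
(1-p)^(k-1) = 0.88^1 = 0.88
P = 0.88 * 0.12 = 0.1056

0.105600


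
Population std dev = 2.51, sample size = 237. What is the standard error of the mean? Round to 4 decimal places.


SE = sigma / sqrt(n)
sqrt(237) ≈ 15.394804
SE = 2.51 / 15.394804 ≈ 0.163042

0.1630


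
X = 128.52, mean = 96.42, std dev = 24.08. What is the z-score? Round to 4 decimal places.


z = (X - mu) / sigma
X - mu = 128.52 - 96.42 = 32.1
z = 32.1 / 24.08 = 1605/1204 ≈ 1.333056

1.3331


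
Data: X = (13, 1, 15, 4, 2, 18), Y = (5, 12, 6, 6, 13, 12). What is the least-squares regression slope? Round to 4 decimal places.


b = sum((xi-xbar)(yi-ybar)) / sum((xi-xbar)^2)
n = 6, xbar = 53/6 ≈ 8.833333, ybar = 54/6 = 9
Sxy = sum((xi-xbar)(yi-ybar)) = -44
Sxx = sum((xi-xbar)^2) = 1625/6 ≈ 270.833333
b = Sxy / Sxx = -264/1625 ≈ -0.162462

-0.1625


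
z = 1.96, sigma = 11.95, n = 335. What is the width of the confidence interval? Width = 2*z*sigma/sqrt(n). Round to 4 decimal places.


width = 2*z*sigma/sqrt(n)
2*z*sigma = 2 * 1.96 * 11.95 = 46.844
sqrt(335) ≈ 18.303005
width = 46.844 / 18.303005 ≈ 2.559361

2.5594


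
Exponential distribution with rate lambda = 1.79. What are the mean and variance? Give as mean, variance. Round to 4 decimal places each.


mean = 1/lam, var = 1/lam^2
mean = 1 / 1.79 = 100/179 ≈ 0.558659
lam^2 = 1.79^2 = 3.2041
var = 1 / 3.2041 ≈ 0.312100

0.5587, 0.3121


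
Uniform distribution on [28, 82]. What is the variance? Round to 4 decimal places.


Var = (b-a)^2 / 12
(b-a)^2 = (82 - 28)^2 = 2916
Var = 2916/12 = 243

243.0000


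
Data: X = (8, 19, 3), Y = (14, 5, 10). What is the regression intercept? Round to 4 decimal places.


a = ybar - b*xbar, where b = sum((xi-xbar)(yi-ybar)) / sum((xi-xbar)^2)
n = 3, xbar = 30/3 = 10, ybar = 29/3 ≈ 9.666667
Sxy = sum((xi-xbar)(yi-ybar)) = -53
Sxx = sum((xi-xbar)^2) = 134
b = Sxy / Sxx = -53/134 ≈ -0.395522
a = 9.666667 - (-0.395522) * 10 = 2738/201 ≈ 13.621891

13.6219


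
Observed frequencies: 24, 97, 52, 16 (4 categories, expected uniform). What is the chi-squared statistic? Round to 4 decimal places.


chi2 = sum((O-E)^2/E), E = total/4
total = 189, E = 189/4 = 47.25
(24 - 47.25)^2 / 47.25 = 540.5625 / 47.25 = 961/84 ≈ 11.440476
(97 - 47.25)^2 / 47.25 = 2475.0625 / 47.25 = 39601/756 ≈ 52.382275
(52 - 47.25)^2 / 47.25 = 22.5625 / 47.25 = 361/756 ≈ 0.477513
(16 - 47.25)^2 / 47.25 = 976.5625 / 47.25 = 15625/756 ≈ 20.667989
chi2 = 5353/63 ≈ 84.968254

84.9683


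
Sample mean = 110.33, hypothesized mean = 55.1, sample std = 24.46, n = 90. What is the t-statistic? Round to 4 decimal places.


t = (xbar - mu0) / (s/sqrt(n))
xbar - mu0 = 110.33 - 55.1 = 55.23
sqrt(90) ≈ 9.48683298
s/sqrt(n) = 24.46 / 9.48683298 ≈ 2.57831039
t = 55.23 / 2.57831039 ≈ 21.421005

21.4210


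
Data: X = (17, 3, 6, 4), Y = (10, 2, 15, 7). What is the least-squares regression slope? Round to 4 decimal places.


b = sum((xi-xbar)(yi-ybar)) / sum((xi-xbar)^2)
n = 4, xbar = 30/4 = 7.5, ybar = 34/4 = 8.5
Sxy = sum((xi-xbar)(yi-ybar)) = 39
Sxx = sum((xi-xbar)^2) = 125
b = Sxy / Sxx = 0.312

0.3120


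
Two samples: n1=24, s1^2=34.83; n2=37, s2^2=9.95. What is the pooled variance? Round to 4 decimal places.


sp^2 = ((n1-1)*s1^2 + (n2-1)*s2^2)/(n1+n2-2)
(n1-1)*s1^2 = 23 * 34.83 = 801.09
(n2-1)*s2^2 = 36 * 9.95 = 358.2
numerator = 801.09 + 358.2 = 1159.29
n1+n2-2 = 59
sp^2 = 1159.29 / 59 = 115929/5900 ≈ 19.648983

19.6490


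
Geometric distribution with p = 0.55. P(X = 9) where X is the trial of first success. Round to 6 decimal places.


P = (1-p)^(k-1) * p
(1-p)^(k-1) = 0.45^8 ≈ 0.001681513
P = 0.001681513 * 0.55 ≈ 0.0009248319

0.000925


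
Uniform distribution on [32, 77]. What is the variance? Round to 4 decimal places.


Var = (b-a)^2 / 12
(b-a)^2 = (77 - 32)^2 = 2025
Var = 2025/12 = 168.75

168.7500


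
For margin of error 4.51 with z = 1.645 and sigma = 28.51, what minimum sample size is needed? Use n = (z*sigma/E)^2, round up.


z*sigma/E = 1.645 * 28.51 / 4.51 ≈ 10.398880
(z*sigma/E)^2 ≈ 108.136711
round up: n = 109

109


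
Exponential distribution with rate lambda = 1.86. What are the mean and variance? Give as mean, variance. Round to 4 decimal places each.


mean = 1/lam, var = 1/lam^2
mean = 1 / 1.86 = 50/93 ≈ 0.537634
lam^2 = 1.86^2 = 3.4596
var = 1 / 3.4596 = 2500/8649 ≈ 0.289051

0.5376, 0.2891


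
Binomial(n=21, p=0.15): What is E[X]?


E[X] = n*p = 21 * 0.15 = 3.15

3.15


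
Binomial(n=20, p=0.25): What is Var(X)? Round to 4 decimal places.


Var = n*p*(1-p) = 20 * 0.25 * 0.75 = 3.75

3.7500


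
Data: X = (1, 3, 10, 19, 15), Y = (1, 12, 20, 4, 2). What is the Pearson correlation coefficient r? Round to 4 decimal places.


r = sum((xi-xbar)(yi-ybar)) / sqrt(sum((xi-xbar)^2) * sum((yi-ybar)^2))
n = 5, xbar = 48/5 = 9.6, ybar = 39/5 = 7.8
Sxy = sum((xi-xbar)(yi-ybar)) = -31.4
Sxx = sum((xi-xbar)^2) = 235.2
Syy = sum((yi-ybar)^2) = 260.8
sqrt(Sxx*Syy) ≈ 247.669457
r = Sxy / sqrt(Sxx*Syy) = -31.4 / 247.669457 ≈ -0.126782

-0.1268


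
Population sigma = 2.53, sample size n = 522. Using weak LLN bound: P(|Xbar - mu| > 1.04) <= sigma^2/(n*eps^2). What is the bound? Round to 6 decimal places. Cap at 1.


bound = min(1, sigma^2/(n*eps^2))
sigma^2 = 2.53^2 = 6.4009
n*eps^2 = 522 * 1.04^2 = 522 * 1.0816 = 564.5952
sigma^2/(n*eps^2) = 6.4009 / 564.5952 ≈ 0.01133715

0.011337


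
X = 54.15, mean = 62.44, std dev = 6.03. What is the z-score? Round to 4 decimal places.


z = (X - mu) / sigma
X - mu = 54.15 - 62.44 = -8.29
z = -8.29 / 6.03 = -829/603 ≈ -1.374793

-1.3748


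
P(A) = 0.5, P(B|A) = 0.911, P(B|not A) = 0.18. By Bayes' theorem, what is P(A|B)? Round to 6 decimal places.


P(A|B) = P(B|A)*P(A) / P(B), P(B) = P(B|A)*P(A) + P(B|not A)*P(not A)
P(B|A)*P(A) = 0.911 * 0.5 = 0.4555
P(B|not A)*P(not A) = 0.18 * 0.5 = 0.09
P(B) = 0.4555 + 0.09 = 0.5455
P(A|B) = 0.4555 / 0.5455 = 911/1091 ≈ 0.83501375

0.835014


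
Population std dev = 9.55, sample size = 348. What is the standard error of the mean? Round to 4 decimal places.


SE = sigma / sqrt(n)
sqrt(348) ≈ 18.654758
SE = 9.55 / 18.654758 ≈ 0.511934

0.5119


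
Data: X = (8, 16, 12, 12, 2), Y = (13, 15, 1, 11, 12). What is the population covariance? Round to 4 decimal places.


Cov = (1/n)*sum((xi-xbar)(yi-ybar))
n = 5, xbar = 50/5 = 10, ybar = 52/5 = 10.4
sum((xi-xbar)(yi-ybar)) = -8
Cov = -8 / 5 = -1.6

-1.6000


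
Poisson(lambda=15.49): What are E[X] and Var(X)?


E[X] = Var(X) = lambda = 15.49

15.49, 15.49


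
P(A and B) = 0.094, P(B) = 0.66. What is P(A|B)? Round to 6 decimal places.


P(A|B) = P(A and B) / P(B) = 0.094 / 0.66 = 47/330 ≈ 0.14242424

0.142424


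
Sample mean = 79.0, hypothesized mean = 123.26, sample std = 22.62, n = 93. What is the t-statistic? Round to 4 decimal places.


t = (xbar - mu0) / (s/sqrt(n))
xbar - mu0 = 79.0 - 123.26 = -44.26
sqrt(93) ≈ 9.64365076
s/sqrt(n) = 22.62 / 9.64365076 ≈ 2.34558473
t = -44.26 / 2.34558473 ≈ -18.869495

-18.8695


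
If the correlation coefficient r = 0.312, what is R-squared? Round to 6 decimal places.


R^2 = r^2 = (0.312)^2 = 0.097344

0.097344


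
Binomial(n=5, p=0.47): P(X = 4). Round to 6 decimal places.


P = C(n,k) * p^k * (1-p)^(n-k)
C(5,4) = 5
p^k = 0.47^4 = 0.04879681
(1-p)^(n-k) = 0.53^1 = 0.53
P = 5 * 0.04879681 * 0.53 ≈ 0.129312

0.129312


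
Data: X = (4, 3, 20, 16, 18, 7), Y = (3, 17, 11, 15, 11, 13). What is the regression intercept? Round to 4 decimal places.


a = ybar - b*xbar, where b = sum((xi-xbar)(yi-ybar)) / sum((xi-xbar)^2)
n = 6, xbar = 68/6 = 34/3 ≈ 11.333333, ybar = 70/6 = 35/3 ≈ 11.666667
Sxy = sum((xi-xbar)(yi-ybar)) = 56/3 ≈ 18.666667
Sxx = sum((xi-xbar)^2) = 850/3 ≈ 283.333333
b = Sxy / Sxx = 28/425 ≈ 0.065882
a = 11.666667 - 0.065882 * 11.333333 = 10.92

10.9200


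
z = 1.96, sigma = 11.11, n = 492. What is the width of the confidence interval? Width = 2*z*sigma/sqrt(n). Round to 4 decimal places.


width = 2*z*sigma/sqrt(n)
2*z*sigma = 2 * 1.96 * 11.11 = 43.5512
sqrt(492) ≈ 22.181073
width = 43.5512 / 22.181073 ≈ 1.963440

1.9634


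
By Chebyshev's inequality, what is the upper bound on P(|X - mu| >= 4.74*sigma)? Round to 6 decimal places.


P <= 1/k^2
k^2 = 4.74^2 = 22.4676
1/k^2 = 1 / 22.4676 ≈ 0.04450854

0.044509


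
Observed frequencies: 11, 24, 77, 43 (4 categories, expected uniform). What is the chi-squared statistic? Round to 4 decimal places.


chi2 = sum((O-E)^2/E), E = total/4
total = 155, E = 155/4 = 38.75
(11 - 38.75)^2 / 38.75 = 770.0625 / 38.75 = 12321/620 ≈ 19.872581
(24 - 38.75)^2 / 38.75 = 217.5625 / 38.75 = 3481/620 ≈ 5.614516
(77 - 38.75)^2 / 38.75 = 1463.0625 / 38.75 = 23409/620 ≈ 37.756452
(43 - 38.75)^2 / 38.75 = 18.0625 / 38.75 = 289/620 ≈ 0.466129
chi2 = 1975/31 ≈ 63.709677

63.7097


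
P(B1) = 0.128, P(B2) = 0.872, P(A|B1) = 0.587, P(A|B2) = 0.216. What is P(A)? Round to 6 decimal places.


P(A) = P(A|B1)*P(B1) + P(A|B2)*P(B2)
P(A|B1)*P(B1) = 0.587 * 0.128 = 0.075136
P(A|B2)*P(B2) = 0.216 * 0.872 = 0.188352
P(A) = 0.075136 + 0.188352 = 0.263488

0.263488


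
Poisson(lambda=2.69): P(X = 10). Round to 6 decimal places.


P = e^(-lam) * lam^k / k!
e^(-2.69) ≈ 0.06788094
lam^k = 2.69^10 ≈ 19839.138076
k! = 10! = 3628800
P = 0.06788094 * 19839.138076 / 3628800 ≈ 0.000371

0.000371


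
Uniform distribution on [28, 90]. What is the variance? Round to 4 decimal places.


Var = (b-a)^2 / 12
(b-a)^2 = (90 - 28)^2 = 3844
Var = 3844/12 ≈ 320.333333

320.3333


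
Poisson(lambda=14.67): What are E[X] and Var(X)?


E[X] = Var(X) = lambda = 14.67

14.67, 14.67


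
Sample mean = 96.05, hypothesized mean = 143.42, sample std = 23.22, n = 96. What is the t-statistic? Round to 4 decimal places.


t = (xbar - mu0) / (s/sqrt(n))
xbar - mu0 = 96.05 - 143.42 = -47.37
sqrt(96) ≈ 9.79795897
s/sqrt(n) = 23.22 / 9.79795897 ≈ 2.36988133
t = -47.37 / 2.36988133 ≈ -19.988343

-19.9883


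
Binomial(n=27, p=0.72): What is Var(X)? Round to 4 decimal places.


Var = n*p*(1-p) = 27 * 0.72 * 0.28 = 5.4432

5.4432


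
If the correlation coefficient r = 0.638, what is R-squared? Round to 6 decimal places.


R^2 = r^2 = (0.638)^2 = 0.407044

0.407044


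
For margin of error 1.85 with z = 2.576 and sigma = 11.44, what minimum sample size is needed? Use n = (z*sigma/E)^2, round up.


z*sigma/E = 2.576 * 11.44 / 1.85 ≈ 15.929427
(z*sigma/E)^2 ≈ 253.746645
round up: n = 254

254


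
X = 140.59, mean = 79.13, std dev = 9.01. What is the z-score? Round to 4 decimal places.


z = (X - mu) / sigma
X - mu = 140.59 - 79.13 = 61.46
z = 61.46 / 9.01 = 6146/901 ≈ 6.821310

6.8213


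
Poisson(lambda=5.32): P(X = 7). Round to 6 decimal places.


P = e^(-lam) * lam^k / k!
e^(-5.32) ≈ 0.004892754
lam^k = 5.32^7 ≈ 120609.474732
k! = 7! = 5040
P = 0.004892754 * 120609.474732 / 5040 ≈ 0.117086

0.117086


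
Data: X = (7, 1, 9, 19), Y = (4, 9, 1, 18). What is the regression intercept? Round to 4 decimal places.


a = ybar - b*xbar, where b = sum((xi-xbar)(yi-ybar)) / sum((xi-xbar)^2)
n = 4, xbar = 36/4 = 9, ybar = 32/4 = 8
Sxy = sum((xi-xbar)(yi-ybar)) = 100
Sxx = sum((xi-xbar)^2) = 168
b = Sxy / Sxx = 25/42 ≈ 0.595238
a = 8 - 0.595238 * 9 = 37/14 ≈ 2.642857

2.6429


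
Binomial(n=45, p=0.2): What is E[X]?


E[X] = n*p = 45 * 0.2 = 9

9


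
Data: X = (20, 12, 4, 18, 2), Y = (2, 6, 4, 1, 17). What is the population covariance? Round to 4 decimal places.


Cov = (1/n)*sum((xi-xbar)(yi-ybar))
n = 5, xbar = 56/5 = 11.2, ybar = 30/5 = 6
sum((xi-xbar)(yi-ybar)) = -156
Cov = -156 / 5 = -31.2

-31.2000


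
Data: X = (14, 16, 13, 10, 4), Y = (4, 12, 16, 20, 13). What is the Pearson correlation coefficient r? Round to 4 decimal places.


r = sum((xi-xbar)(yi-ybar)) / sqrt(sum((xi-xbar)^2) * sum((yi-ybar)^2))
n = 5, xbar = 57/5 = 11.4, ybar = 65/5 = 13
Sxy = sum((xi-xbar)(yi-ybar)) = -33
Sxx = sum((xi-xbar)^2) = 87.2
Syy = sum((yi-ybar)^2) = 140
sqrt(Sxx*Syy) ≈ 110.489819
r = Sxy / sqrt(Sxx*Syy) = -33 / 110.489819 ≈ -0.298670

-0.2987


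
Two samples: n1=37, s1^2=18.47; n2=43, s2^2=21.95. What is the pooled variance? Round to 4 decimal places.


sp^2 = ((n1-1)*s1^2 + (n2-1)*s2^2)/(n1+n2-2)
(n1-1)*s1^2 = 36 * 18.47 = 664.92
(n2-1)*s2^2 = 42 * 21.95 = 921.9
numerator = 664.92 + 921.9 = 1586.82
n1+n2-2 = 78
sp^2 = 1586.82 / 78 = 26447/1300 ≈ 20.343846

20.3438


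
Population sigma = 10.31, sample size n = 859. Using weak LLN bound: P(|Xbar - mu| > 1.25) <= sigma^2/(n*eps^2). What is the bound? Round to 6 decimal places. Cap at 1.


bound = min(1, sigma^2/(n*eps^2))
sigma^2 = 10.31^2 = 106.2961
n*eps^2 = 859 * 1.25^2 = 859 * 1.5625 = 1342.1875
sigma^2/(n*eps^2) = 106.2961 / 1342.1875 ≈ 0.07919616

0.079196


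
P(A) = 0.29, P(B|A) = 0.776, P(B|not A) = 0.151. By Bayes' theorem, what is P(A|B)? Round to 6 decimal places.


P(A|B) = P(B|A)*P(A) / P(B), P(B) = P(B|A)*P(A) + P(B|not A)*P(not A)
P(B|A)*P(A) = 0.776 * 0.29 = 0.22504
P(B|not A)*P(not A) = 0.151 * 0.71 = 0.10721
P(B) = 0.22504 + 0.10721 = 0.33225
P(A|B) = 0.22504 / 0.33225 ≈ 0.67732129

0.677321


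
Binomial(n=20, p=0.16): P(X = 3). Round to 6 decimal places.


P = C(n,k) * p^k * (1-p)^(n-k)
C(20,3) = 1140
p^k = 0.16^3 = 0.004096
(1-p)^(n-k) = 0.84^17 ≈ 0.05161166
P = 1140 * 0.004096 * 0.05161166 ≈ 0.240998

0.240998


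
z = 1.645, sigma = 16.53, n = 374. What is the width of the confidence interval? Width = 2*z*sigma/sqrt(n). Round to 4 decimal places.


width = 2*z*sigma/sqrt(n)
2*z*sigma = 2 * 1.645 * 16.53 = 54.3837
sqrt(374) ≈ 19.339080
width = 54.3837 / 19.339080 ≈ 2.812114

2.8121


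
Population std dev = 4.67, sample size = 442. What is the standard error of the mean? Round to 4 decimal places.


SE = sigma / sqrt(n)
sqrt(442) ≈ 21.023796
SE = 4.67 / 21.023796 ≈ 0.222129

0.2221


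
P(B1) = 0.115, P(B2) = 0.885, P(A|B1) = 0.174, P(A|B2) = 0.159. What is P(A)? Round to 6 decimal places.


P(A) = P(A|B1)*P(B1) + P(A|B2)*P(B2)
P(A|B1)*P(B1) = 0.174 * 0.115 = 0.02001
P(A|B2)*P(B2) = 0.159 * 0.885 = 0.140715
P(A) = 0.02001 + 0.140715 = 0.160725

0.160725


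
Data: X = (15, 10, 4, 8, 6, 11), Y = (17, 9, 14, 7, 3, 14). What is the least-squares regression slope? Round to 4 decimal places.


b = sum((xi-xbar)(yi-ybar)) / sum((xi-xbar)^2)
n = 6, xbar = 54/6 = 9, ybar = 64/6 = 32/3 ≈ 10.666667
Sxy = sum((xi-xbar)(yi-ybar)) = 53
Sxx = sum((xi-xbar)^2) = 76
b = Sxy / Sxx = 53/76 ≈ 0.697368

0.6974


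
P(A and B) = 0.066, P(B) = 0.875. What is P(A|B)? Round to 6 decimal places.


P(A|B) = P(A and B) / P(B) = 0.066 / 0.875 = 66/875 ≈ 0.07542857

0.075429


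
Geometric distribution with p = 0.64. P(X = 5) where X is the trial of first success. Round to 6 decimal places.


P = (1-p)^(k-1) * p
(1-p)^(k-1) = 0.36^4 = 0.01679616
P = 0.01679616 * 0.64 ≈ 0.01074954

0.010750


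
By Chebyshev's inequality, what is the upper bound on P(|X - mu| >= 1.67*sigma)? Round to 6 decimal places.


P <= 1/k^2
k^2 = 1.67^2 = 2.7889
1/k^2 = 1 / 2.7889 ≈ 0.35856431

0.358564


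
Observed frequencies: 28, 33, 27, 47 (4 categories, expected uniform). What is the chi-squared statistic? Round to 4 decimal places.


chi2 = sum((O-E)^2/E), E = total/4
total = 135, E = 135/4 = 33.75
(28 - 33.75)^2 / 33.75 = 33.0625 / 33.75 = 529/540 ≈ 0.979630
(33 - 33.75)^2 / 33.75 = 0.5625 / 33.75 = 1/60 ≈ 0.016667
(27 - 33.75)^2 / 33.75 = 45.5625 / 33.75 = 1.35
(47 - 33.75)^2 / 33.75 = 175.5625 / 33.75 = 2809/540 ≈ 5.201852
chi2 = 1019/135 ≈ 7.548148

7.5481


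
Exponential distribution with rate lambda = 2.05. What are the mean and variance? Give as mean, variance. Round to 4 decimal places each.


mean = 1/lam, var = 1/lam^2
mean = 1 / 2.05 = 20/41 ≈ 0.487805
lam^2 = 2.05^2 = 4.2025
var = 1 / 4.2025 = 400/1681 ≈ 0.237954

0.4878, 0.2380


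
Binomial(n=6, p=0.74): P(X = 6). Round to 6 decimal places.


P = C(n,k) * p^k * (1-p)^(n-k)
C(6,6) = 1
p^k = 0.74^6 ≈ 0.1642065
(1-p)^(n-k) = 0.26^0 = 1
P = 1 * 0.1642065 * 1 ≈ 0.164206

0.164206


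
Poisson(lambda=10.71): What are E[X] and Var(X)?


E[X] = Var(X) = lambda = 10.71

10.71, 10.71


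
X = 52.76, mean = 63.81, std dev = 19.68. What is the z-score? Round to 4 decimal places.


z = (X - mu) / sigma
X - mu = 52.76 - 63.81 = -11.05
z = -11.05 / 19.68 = -1105/1968 ≈ -0.561484

-0.5615


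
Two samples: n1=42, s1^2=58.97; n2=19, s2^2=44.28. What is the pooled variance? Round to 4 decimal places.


sp^2 = ((n1-1)*s1^2 + (n2-1)*s2^2)/(n1+n2-2)
(n1-1)*s1^2 = 41 * 58.97 = 2417.77
(n2-1)*s2^2 = 18 * 44.28 = 797.04
numerator = 2417.77 + 797.04 = 3214.81
n1+n2-2 = 59
sp^2 = 3214.81 / 59 = 321481/5900 ≈ 54.488305

54.4883


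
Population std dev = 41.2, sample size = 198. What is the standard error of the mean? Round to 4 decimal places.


SE = sigma / sqrt(n)
sqrt(198) ≈ 14.071247
SE = 41.2 / 14.071247 ≈ 2.927957

2.9280


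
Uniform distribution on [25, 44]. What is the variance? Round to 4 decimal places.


Var = (b-a)^2 / 12
(b-a)^2 = (44 - 25)^2 = 361
Var = 361/12 ≈ 30.083333

30.0833


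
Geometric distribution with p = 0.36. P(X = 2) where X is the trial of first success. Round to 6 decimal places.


P = (1-p)^(k-1) * p
(1-p)^(k-1) = 0.64^1 = 0.64
P = 0.64 * 0.36 = 0.2304

0.230400


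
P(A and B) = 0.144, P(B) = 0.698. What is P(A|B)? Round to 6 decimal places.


P(A|B) = P(A and B) / P(B) = 0.144 / 0.698 = 72/349 ≈ 0.20630372

0.206304


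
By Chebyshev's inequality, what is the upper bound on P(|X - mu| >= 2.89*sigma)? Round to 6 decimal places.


P <= 1/k^2
k^2 = 2.89^2 = 8.3521
1/k^2 = 1 / 8.3521 ≈ 0.11973037

0.119730


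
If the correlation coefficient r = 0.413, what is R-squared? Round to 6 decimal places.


R^2 = r^2 = (0.413)^2 = 0.170569

0.170569


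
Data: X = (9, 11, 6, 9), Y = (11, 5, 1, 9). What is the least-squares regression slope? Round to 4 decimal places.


b = sum((xi-xbar)(yi-ybar)) / sum((xi-xbar)^2)
n = 4, xbar = 35/4 = 8.75, ybar = 26/4 = 6.5
Sxy = sum((xi-xbar)(yi-ybar)) = 13.5
Sxx = sum((xi-xbar)^2) = 12.75
b = Sxy / Sxx = 18/17 ≈ 1.058824

1.0588


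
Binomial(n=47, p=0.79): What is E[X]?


E[X] = n*p = 47 * 0.79 = 37.13

37.13


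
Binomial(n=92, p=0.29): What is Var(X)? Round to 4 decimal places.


Var = n*p*(1-p) = 92 * 0.29 * 0.71 = 18.9428

18.9428


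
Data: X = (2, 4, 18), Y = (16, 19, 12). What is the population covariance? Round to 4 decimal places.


Cov = (1/n)*sum((xi-xbar)(yi-ybar))
n = 3, xbar = 24/3 = 8, ybar = 47/3 ≈ 15.666667
sum((xi-xbar)(yi-ybar)) = -52
Cov = -52 / 3 = -52/3 ≈ -17.333333

-17.3333


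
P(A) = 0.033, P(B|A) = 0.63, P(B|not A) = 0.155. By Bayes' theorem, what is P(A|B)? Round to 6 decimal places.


P(A|B) = P(B|A)*P(A) / P(B), P(B) = P(B|A)*P(A) + P(B|not A)*P(not A)
P(B|A)*P(A) = 0.63 * 0.033 = 0.02079
P(B|not A)*P(not A) = 0.155 * 0.967 = 0.149885
P(B) = 0.02079 + 0.149885 = 0.170675
P(A|B) = 0.02079 / 0.170675 ≈ 0.12181046

0.121810


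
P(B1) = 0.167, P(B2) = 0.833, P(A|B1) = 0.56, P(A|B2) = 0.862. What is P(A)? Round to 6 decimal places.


P(A) = P(A|B1)*P(B1) + P(A|B2)*P(B2)
P(A|B1)*P(B1) = 0.56 * 0.167 = 0.09352
P(A|B2)*P(B2) = 0.862 * 0.833 = 0.718046
P(A) = 0.09352 + 0.718046 = 0.811566

0.811566


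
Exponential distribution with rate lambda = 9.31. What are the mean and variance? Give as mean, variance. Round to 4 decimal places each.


mean = 1/lam, var = 1/lam^2
mean = 1 / 9.31 = 100/931 ≈ 0.107411
lam^2 = 9.31^2 = 86.6761
var = 1 / 86.6761 ≈ 0.011537

0.1074, 0.0115


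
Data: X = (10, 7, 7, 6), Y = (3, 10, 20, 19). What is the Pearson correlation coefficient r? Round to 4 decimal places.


r = sum((xi-xbar)(yi-ybar)) / sqrt(sum((xi-xbar)^2) * sum((yi-ybar)^2))
n = 4, xbar = 30/4 = 7.5, ybar = 52/4 = 13
Sxy = sum((xi-xbar)(yi-ybar)) = -36
Sxx = sum((xi-xbar)^2) = 9
Syy = sum((yi-ybar)^2) = 194
sqrt(Sxx*Syy) ≈ 41.785165
r = Sxy / sqrt(Sxx*Syy) = -36 / 41.785165 ≈ -0.861550

-0.8615


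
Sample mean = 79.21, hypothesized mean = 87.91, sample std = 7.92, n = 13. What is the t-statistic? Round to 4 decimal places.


t = (xbar - mu0) / (s/sqrt(n))
xbar - mu0 = 79.21 - 87.91 = -8.7
sqrt(13) ≈ 3.60555128
s/sqrt(n) = 7.92 / 3.60555128 ≈ 2.19661278
t = -8.7 / 2.19661278 ≈ -3.960643

-3.9606


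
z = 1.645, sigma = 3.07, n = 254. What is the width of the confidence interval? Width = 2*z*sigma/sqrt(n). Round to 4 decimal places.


width = 2*z*sigma/sqrt(n)
2*z*sigma = 2 * 1.645 * 3.07 = 10.1003
sqrt(254) ≈ 15.937377
width = 10.1003 / 15.937377 ≈ 0.633749

0.6337


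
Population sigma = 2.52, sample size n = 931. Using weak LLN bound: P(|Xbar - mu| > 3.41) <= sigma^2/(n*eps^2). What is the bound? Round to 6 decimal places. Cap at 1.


bound = min(1, sigma^2/(n*eps^2))
sigma^2 = 2.52^2 = 6.3504
n*eps^2 = 931 * 3.41^2 = 931 * 11.6281 = 10825.7611
sigma^2/(n*eps^2) = 6.3504 / 10825.7611 ≈ 0.00058660

0.000587


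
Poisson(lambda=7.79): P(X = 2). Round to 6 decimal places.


P = e^(-lam) * lam^k / k!
e^(-7.79) ≈ 0.0004138529
lam^k = 7.79^2 = 60.6841
k! = 2! = 2
P = 0.0004138529 * 60.6841 / 2 ≈ 0.012557

0.012557


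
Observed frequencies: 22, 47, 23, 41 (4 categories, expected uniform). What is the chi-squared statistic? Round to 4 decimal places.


chi2 = sum((O-E)^2/E), E = total/4
total = 133, E = 133/4 = 33.25
(22 - 33.25)^2 / 33.25 = 126.5625 / 33.25 = 2025/532 ≈ 3.806391
(47 - 33.25)^2 / 33.25 = 189.0625 / 33.25 = 3025/532 ≈ 5.686090
(23 - 33.25)^2 / 33.25 = 105.0625 / 33.25 = 1681/532 ≈ 3.159774
(41 - 33.25)^2 / 33.25 = 60.0625 / 33.25 = 961/532 ≈ 1.806391
chi2 = 1923/133 ≈ 14.458647

14.4586


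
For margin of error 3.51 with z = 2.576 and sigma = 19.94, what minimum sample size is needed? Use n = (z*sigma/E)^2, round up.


z*sigma/E = 2.576 * 19.94 / 3.51 ≈ 14.634028
(z*sigma/E)^2 ≈ 214.154790
round up: n = 215

215


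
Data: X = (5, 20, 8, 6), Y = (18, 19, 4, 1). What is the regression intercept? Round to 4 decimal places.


a = ybar - b*xbar, where b = sum((xi-xbar)(yi-ybar)) / sum((xi-xbar)^2)
n = 4, xbar = 39/4 = 9.75, ybar = 42/4 = 10.5
Sxy = sum((xi-xbar)(yi-ybar)) = 98.5
Sxx = sum((xi-xbar)^2) = 144.75
b = Sxy / Sxx = 394/579 ≈ 0.680484
a = 10.5 - 0.680484 * 9.75 = 746/193 ≈ 3.865285

3.8653


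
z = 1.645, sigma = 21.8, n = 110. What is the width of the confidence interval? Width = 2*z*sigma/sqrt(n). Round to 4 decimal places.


width = 2*z*sigma/sqrt(n)
2*z*sigma = 2 * 1.645 * 21.8 = 71.722
sqrt(110) ≈ 10.488088
width = 71.722 / 10.488088 ≈ 6.838424

6.8384


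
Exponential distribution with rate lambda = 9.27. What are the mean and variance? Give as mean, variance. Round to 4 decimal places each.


mean = 1/lam, var = 1/lam^2
mean = 1 / 9.27 = 100/927 ≈ 0.107875
lam^2 = 9.27^2 = 85.9329
var = 1 / 85.9329 ≈ 0.011637

0.1079, 0.0116


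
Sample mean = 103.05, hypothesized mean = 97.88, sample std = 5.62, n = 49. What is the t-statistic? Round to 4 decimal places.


t = (xbar - mu0) / (s/sqrt(n))
xbar - mu0 = 103.05 - 97.88 = 5.17
sqrt(49) = 7
s/sqrt(n) = 5.62 / 7 = 281/350 ≈ 0.80285714
t = 5.17 / 0.80285714 = 3619/562 ≈ 6.439502

6.4395


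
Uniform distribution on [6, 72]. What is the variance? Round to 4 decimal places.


Var = (b-a)^2 / 12
(b-a)^2 = (72 - 6)^2 = 4356
Var = 4356/12 = 363

363.0000


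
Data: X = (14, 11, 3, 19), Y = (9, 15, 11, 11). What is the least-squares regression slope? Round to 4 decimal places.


b = sum((xi-xbar)(yi-ybar)) / sum((xi-xbar)^2)
n = 4, xbar = 47/4 = 11.75, ybar = 46/4 = 11.5
Sxy = sum((xi-xbar)(yi-ybar)) = -7.5
Sxx = sum((xi-xbar)^2) = 134.75
b = Sxy / Sxx = -30/539 ≈ -0.055659

-0.0557


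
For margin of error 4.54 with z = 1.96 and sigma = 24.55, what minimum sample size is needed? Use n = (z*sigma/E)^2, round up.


z*sigma/E = 1.96 * 24.55 / 4.54 = 24059/2270 ≈ 10.598678
(z*sigma/E)^2 ≈ 112.331984
round up: n = 113

113


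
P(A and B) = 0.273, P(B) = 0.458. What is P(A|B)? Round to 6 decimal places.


P(A|B) = P(A and B) / P(B) = 0.273 / 0.458 = 273/458 ≈ 0.59606987

0.596070


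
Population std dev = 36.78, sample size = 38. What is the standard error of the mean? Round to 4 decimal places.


SE = sigma / sqrt(n)
sqrt(38) ≈ 6.164414
SE = 36.78 / 6.164414 ≈ 5.966504

5.9665


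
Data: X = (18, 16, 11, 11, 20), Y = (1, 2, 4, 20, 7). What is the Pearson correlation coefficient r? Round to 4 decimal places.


r = sum((xi-xbar)(yi-ybar)) / sqrt(sum((xi-xbar)^2) * sum((yi-ybar)^2))
n = 5, xbar = 76/5 = 15.2, ybar = 34/5 = 6.8
Sxy = sum((xi-xbar)(yi-ybar)) = -62.8
Sxx = sum((xi-xbar)^2) = 66.8
Syy = sum((yi-ybar)^2) = 238.8
sqrt(Sxx*Syy) ≈ 126.300594
r = Sxy / sqrt(Sxx*Syy) = -62.8 / 126.300594 ≈ -0.497226

-0.4972


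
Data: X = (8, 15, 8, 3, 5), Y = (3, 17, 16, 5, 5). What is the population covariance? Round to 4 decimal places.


Cov = (1/n)*sum((xi-xbar)(yi-ybar))
n = 5, xbar = 39/5 = 7.8, ybar = 46/5 = 9.2
sum((xi-xbar)(yi-ybar)) = 88.2
Cov = 88.2 / 5 = 17.64

17.6400


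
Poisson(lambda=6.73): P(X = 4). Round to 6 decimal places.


P = e^(-lam) * lam^k / k!
e^(-6.73) ≈ 0.001194533
lam^k = 6.73^4 ≈ 2051.446790
k! = 4! = 24
P = 0.001194533 * 2051.446790 / 24 ≈ 0.102105

0.102105


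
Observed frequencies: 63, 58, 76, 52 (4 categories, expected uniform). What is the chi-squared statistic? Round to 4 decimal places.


chi2 = sum((O-E)^2/E), E = total/4
total = 249, E = 249/4 = 62.25
(63 - 62.25)^2 / 62.25 = 0.5625 / 62.25 = 3/332 ≈ 0.009036
(58 - 62.25)^2 / 62.25 = 18.0625 / 62.25 = 289/996 ≈ 0.290161
(76 - 62.25)^2 / 62.25 = 189.0625 / 62.25 = 3025/996 ≈ 3.037149
(52 - 62.25)^2 / 62.25 = 105.0625 / 62.25 = 1681/996 ≈ 1.687751
chi2 = 417/83 ≈ 5.024096

5.0241


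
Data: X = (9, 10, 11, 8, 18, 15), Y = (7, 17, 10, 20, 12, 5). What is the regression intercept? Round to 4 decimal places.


a = ybar - b*xbar, where b = sum((xi-xbar)(yi-ybar)) / sum((xi-xbar)^2)
n = 6, xbar = 71/6 ≈ 11.833333, ybar = 71/6 ≈ 11.833333
Sxy = sum((xi-xbar)(yi-ybar)) = -277/6 ≈ -46.166667
Sxx = sum((xi-xbar)^2) = 449/6 ≈ 74.833333
b = Sxy / Sxx = -277/449 ≈ -0.616927
a = 11.833333 - (-0.616927) * 11.833333 = 8591/449 ≈ 19.133630

19.1336


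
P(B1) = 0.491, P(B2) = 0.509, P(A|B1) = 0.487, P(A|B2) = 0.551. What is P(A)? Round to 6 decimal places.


P(A) = P(A|B1)*P(B1) + P(A|B2)*P(B2)
P(A|B1)*P(B1) = 0.487 * 0.491 = 0.239117
P(A|B2)*P(B2) = 0.551 * 0.509 = 0.280459
P(A) = 0.239117 + 0.280459 = 0.519576

0.519576


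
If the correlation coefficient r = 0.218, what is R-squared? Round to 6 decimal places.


R^2 = r^2 = (0.218)^2 = 0.047524

0.047524


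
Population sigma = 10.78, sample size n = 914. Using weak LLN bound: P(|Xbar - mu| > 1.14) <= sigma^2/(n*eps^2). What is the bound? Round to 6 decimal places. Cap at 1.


bound = min(1, sigma^2/(n*eps^2))
sigma^2 = 10.78^2 = 116.2084
n*eps^2 = 914 * 1.14^2 = 914 * 1.2996 = 1187.8344
sigma^2/(n*eps^2) = 116.2084 / 1187.8344 ≈ 0.09783216

0.097832


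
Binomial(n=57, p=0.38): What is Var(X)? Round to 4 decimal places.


Var = n*p*(1-p) = 57 * 0.38 * 0.62 = 13.4292

13.4292


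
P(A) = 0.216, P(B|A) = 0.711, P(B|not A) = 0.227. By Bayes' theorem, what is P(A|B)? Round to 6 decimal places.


P(A|B) = P(B|A)*P(A) / P(B), P(B) = P(B|A)*P(A) + P(B|not A)*P(not A)
P(B|A)*P(A) = 0.711 * 0.216 = 0.153576
P(B|not A)*P(not A) = 0.227 * 0.784 = 0.177968
P(B) = 0.153576 + 0.177968 = 0.331544
P(A|B) = 0.153576 / 0.331544 ≈ 0.46321454

0.463215


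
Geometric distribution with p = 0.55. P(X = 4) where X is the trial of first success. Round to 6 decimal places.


P = (1-p)^(k-1) * p
(1-p)^(k-1) = 0.45^3 = 0.091125
P = 0.091125 * 0.55 = 0.05011875

0.050119


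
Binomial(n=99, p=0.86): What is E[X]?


E[X] = n*p = 99 * 0.86 = 85.14

85.14


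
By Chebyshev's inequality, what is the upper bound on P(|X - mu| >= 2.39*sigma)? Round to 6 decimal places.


P <= 1/k^2
k^2 = 2.39^2 = 5.7121
1/k^2 = 1 / 5.7121 ≈ 0.17506696

0.175067


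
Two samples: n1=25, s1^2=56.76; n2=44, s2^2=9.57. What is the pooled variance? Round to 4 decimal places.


sp^2 = ((n1-1)*s1^2 + (n2-1)*s2^2)/(n1+n2-2)
(n1-1)*s1^2 = 24 * 56.76 = 1362.24
(n2-1)*s2^2 = 43 * 9.57 = 411.51
numerator = 1362.24 + 411.51 = 1773.75
n1+n2-2 = 67
sp^2 = 1773.75 / 67 = 7095/268 ≈ 26.473881

26.4739


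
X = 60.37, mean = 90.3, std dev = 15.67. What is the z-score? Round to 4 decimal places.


z = (X - mu) / sigma
X - mu = 60.37 - 90.3 = -29.93
z = -29.93 / 15.67 = -2993/1567 ≈ -1.910019

-1.9100


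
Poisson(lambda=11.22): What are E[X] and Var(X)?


E[X] = Var(X) = lambda = 11.22

11.22, 11.22


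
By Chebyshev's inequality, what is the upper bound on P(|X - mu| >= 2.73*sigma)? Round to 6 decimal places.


P <= 1/k^2
k^2 = 2.73^2 = 7.4529
1/k^2 = 1 / 7.4529 ≈ 0.13417596

0.134176


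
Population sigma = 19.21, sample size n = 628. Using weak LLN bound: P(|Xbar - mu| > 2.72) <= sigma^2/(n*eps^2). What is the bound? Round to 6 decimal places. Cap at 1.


bound = min(1, sigma^2/(n*eps^2))
sigma^2 = 19.21^2 = 369.0241
n*eps^2 = 628 * 2.72^2 = 628 * 7.3984 = 4646.1952
sigma^2/(n*eps^2) = 369.0241 / 4646.1952 ≈ 0.07942501

0.079425


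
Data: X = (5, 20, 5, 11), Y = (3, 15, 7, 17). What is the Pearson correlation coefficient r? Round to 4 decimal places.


r = sum((xi-xbar)(yi-ybar)) / sqrt(sum((xi-xbar)^2) * sum((yi-ybar)^2))
n = 4, xbar = 41/4 = 10.25, ybar = 42/4 = 10.5
Sxy = sum((xi-xbar)(yi-ybar)) = 106.5
Sxx = sum((xi-xbar)^2) = 150.75
Syy = sum((yi-ybar)^2) = 131
sqrt(Sxx*Syy) ≈ 140.528467
r = Sxy / sqrt(Sxx*Syy) = 106.5 / 140.528467 ≈ 0.757854

0.7579


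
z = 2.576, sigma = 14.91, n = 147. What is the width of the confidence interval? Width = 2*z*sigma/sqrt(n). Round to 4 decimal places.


width = 2*z*sigma/sqrt(n)
2*z*sigma = 2 * 2.576 * 14.91 = 76.81632
sqrt(147) ≈ 12.124356
width = 76.81632 / 12.124356 ≈ 6.335703

6.3357


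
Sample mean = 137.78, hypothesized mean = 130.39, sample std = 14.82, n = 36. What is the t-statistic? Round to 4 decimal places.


t = (xbar - mu0) / (s/sqrt(n))
xbar - mu0 = 137.78 - 130.39 = 7.39
sqrt(36) = 6
s/sqrt(n) = 14.82 / 6 = 2.47
t = 7.39 / 2.47 = 739/247 ≈ 2.991903

2.9919


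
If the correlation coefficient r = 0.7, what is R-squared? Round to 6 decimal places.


R^2 = r^2 = (0.7)^2 = 0.49

0.490000


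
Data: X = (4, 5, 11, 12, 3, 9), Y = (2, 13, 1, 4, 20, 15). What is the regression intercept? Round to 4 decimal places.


a = ybar - b*xbar, where b = sum((xi-xbar)(yi-ybar)) / sum((xi-xbar)^2)
n = 6, xbar = 44/6 = 22/3 ≈ 7.333333, ybar = 55/6 ≈ 9.166667
Sxy = sum((xi-xbar)(yi-ybar)) = -229/3 ≈ -76.333333
Sxx = sum((xi-xbar)^2) = 220/3 ≈ 73.333333
b = Sxy / Sxx = -229/220 ≈ -1.040909
a = 9.166667 - (-1.040909) * 7.333333 = 16.8

16.8000


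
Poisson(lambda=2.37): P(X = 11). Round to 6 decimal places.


P = e^(-lam) * lam^k / k!
e^(-2.37) ≈ 0.09348073
lam^k = 2.37^11 ≈ 13250.485955
k! = 11! = 39916800
P = 0.09348073 * 13250.485955 / 39916800 ≈ 0.000031

0.000031


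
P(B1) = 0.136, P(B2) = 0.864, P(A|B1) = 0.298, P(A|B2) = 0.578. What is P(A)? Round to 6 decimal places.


P(A) = P(A|B1)*P(B1) + P(A|B2)*P(B2)
P(A|B1)*P(B1) = 0.298 * 0.136 = 0.040528
P(A|B2)*P(B2) = 0.578 * 0.864 = 0.499392
P(A) = 0.040528 + 0.499392 = 0.53992

0.539920


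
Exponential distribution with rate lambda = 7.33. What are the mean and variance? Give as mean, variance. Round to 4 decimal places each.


mean = 1/lam, var = 1/lam^2
mean = 1 / 7.33 = 100/733 ≈ 0.136426
lam^2 = 7.33^2 = 53.7289
var = 1 / 53.7289 ≈ 0.018612

0.1364, 0.0186


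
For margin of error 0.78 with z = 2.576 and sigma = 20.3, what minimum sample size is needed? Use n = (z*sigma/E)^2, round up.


z*sigma/E = 2.576 * 20.3 / 0.78 = 65366/975 ≈ 67.042051
(z*sigma/E)^2 ≈ 4494.636640
round up: n = 4495

4495


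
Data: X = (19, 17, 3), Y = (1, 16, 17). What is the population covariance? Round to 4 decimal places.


Cov = (1/n)*sum((xi-xbar)(yi-ybar))
n = 3, xbar = 39/3 = 13, ybar = 34/3 ≈ 11.333333
sum((xi-xbar)(yi-ybar)) = -100
Cov = -100 / 3 = -100/3 ≈ -33.333333

-33.3333


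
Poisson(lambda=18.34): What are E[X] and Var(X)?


E[X] = Var(X) = lambda = 18.34

18.34, 18.34


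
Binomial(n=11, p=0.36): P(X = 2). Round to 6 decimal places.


P = C(n,k) * p^k * (1-p)^(n-k)
C(11,2) = 55
p^k = 0.36^2 = 0.1296
(1-p)^(n-k) = 0.64^9 ≈ 0.01801440
P = 55 * 0.1296 * 0.01801440 ≈ 0.128407

0.128407


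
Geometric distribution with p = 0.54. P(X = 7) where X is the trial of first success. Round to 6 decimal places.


P = (1-p)^(k-1) * p
(1-p)^(k-1) = 0.46^6 ≈ 0.009474297
P = 0.009474297 * 0.54 ≈ 0.005116120

0.005116


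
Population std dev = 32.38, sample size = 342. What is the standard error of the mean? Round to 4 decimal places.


SE = sigma / sqrt(n)
sqrt(342) ≈ 18.493242
SE = 32.38 / 18.493242 ≈ 1.750910

1.7509


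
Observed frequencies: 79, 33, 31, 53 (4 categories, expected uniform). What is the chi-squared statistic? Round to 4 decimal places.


chi2 = sum((O-E)^2/E), E = total/4
total = 196, E = 196/4 = 49
(79 - 49)^2 / 49 = 900 / 49 = 900/49 ≈ 18.367347
(33 - 49)^2 / 49 = 256 / 49 = 256/49 ≈ 5.224490
(31 - 49)^2 / 49 = 324 / 49 = 324/49 ≈ 6.612245
(53 - 49)^2 / 49 = 16 / 49 = 16/49 ≈ 0.326531
chi2 = 1496/49 ≈ 30.530612

30.5306


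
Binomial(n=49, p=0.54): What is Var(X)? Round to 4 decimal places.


Var = n*p*(1-p) = 49 * 0.54 * 0.46 = 12.1716

12.1716


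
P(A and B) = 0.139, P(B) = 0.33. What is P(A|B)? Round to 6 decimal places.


P(A|B) = P(A and B) / P(B) = 0.139 / 0.33 = 139/330 ≈ 0.42121212

0.421212


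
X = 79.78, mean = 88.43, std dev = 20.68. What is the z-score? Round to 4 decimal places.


z = (X - mu) / sigma
X - mu = 79.78 - 88.43 = -8.65
z = -8.65 / 20.68 = -865/2068 ≈ -0.418279

-0.4183


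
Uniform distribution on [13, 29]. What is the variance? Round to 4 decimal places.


Var = (b-a)^2 / 12
(b-a)^2 = (29 - 13)^2 = 256
Var = 256/12 ≈ 21.333333

21.3333


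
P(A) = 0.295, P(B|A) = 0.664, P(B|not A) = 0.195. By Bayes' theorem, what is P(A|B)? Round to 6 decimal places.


P(A|B) = P(B|A)*P(A) / P(B), P(B) = P(B|A)*P(A) + P(B|not A)*P(not A)
P(B|A)*P(A) = 0.664 * 0.295 = 0.19588
P(B|not A)*P(not A) = 0.195 * 0.705 = 0.137475
P(B) = 0.19588 + 0.137475 = 0.333355
P(A|B) = 0.19588 / 0.333355 ≈ 0.58760181

0.587602


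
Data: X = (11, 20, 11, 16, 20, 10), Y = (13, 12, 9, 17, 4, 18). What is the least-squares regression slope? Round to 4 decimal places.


b = sum((xi-xbar)(yi-ybar)) / sum((xi-xbar)^2)
n = 6, xbar = 88/6 = 44/3 ≈ 14.666667, ybar = 73/6 ≈ 12.166667
Sxy = sum((xi-xbar)(yi-ybar)) = -170/3 ≈ -56.666667
Sxx = sum((xi-xbar)^2) = 322/3 ≈ 107.333333
b = Sxy / Sxx = -85/161 ≈ -0.527950

-0.5280


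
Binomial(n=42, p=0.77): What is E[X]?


E[X] = n*p = 42 * 0.77 = 32.34

32.34


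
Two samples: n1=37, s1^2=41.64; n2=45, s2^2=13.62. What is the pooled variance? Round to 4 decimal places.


sp^2 = ((n1-1)*s1^2 + (n2-1)*s2^2)/(n1+n2-2)
(n1-1)*s1^2 = 36 * 41.64 = 1499.04
(n2-1)*s2^2 = 44 * 13.62 = 599.28
numerator = 1499.04 + 599.28 = 2098.32
n1+n2-2 = 80
sp^2 = 2098.32 / 80 = 26.229

26.2290


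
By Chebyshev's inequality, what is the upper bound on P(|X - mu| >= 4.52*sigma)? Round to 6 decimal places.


P <= 1/k^2
k^2 = 4.52^2 = 20.4304
1/k^2 = 1 / 20.4304 ≈ 0.04894667

0.048947


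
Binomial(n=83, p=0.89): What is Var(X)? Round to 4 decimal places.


Var = n*p*(1-p) = 83 * 0.89 * 0.11 = 8.1257

8.1257


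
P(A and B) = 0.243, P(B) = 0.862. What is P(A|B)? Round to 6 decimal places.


P(A|B) = P(A and B) / P(B) = 0.243 / 0.862 = 243/862 ≈ 0.28190255

0.281903


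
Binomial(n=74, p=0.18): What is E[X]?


E[X] = n*p = 74 * 0.18 = 13.32

13.32


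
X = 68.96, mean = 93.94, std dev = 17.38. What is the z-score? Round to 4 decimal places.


z = (X - mu) / sigma
X - mu = 68.96 - 93.94 = -24.98
z = -24.98 / 17.38 = -1249/869 ≈ -1.437284

-1.4373


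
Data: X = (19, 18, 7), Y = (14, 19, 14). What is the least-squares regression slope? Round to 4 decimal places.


b = sum((xi-xbar)(yi-ybar)) / sum((xi-xbar)^2)
n = 3, xbar = 44/3 ≈ 14.666667, ybar = 47/3 ≈ 15.666667
Sxy = sum((xi-xbar)(yi-ybar)) = 50/3 ≈ 16.666667
Sxx = sum((xi-xbar)^2) = 266/3 ≈ 88.666667
b = Sxy / Sxx = 25/133 ≈ 0.187970

0.1880


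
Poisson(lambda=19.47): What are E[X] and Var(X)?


E[X] = Var(X) = lambda = 19.47

19.47, 19.47


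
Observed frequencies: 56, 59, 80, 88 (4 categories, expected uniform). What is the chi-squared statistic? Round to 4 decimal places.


chi2 = sum((O-E)^2/E), E = total/4
total = 283, E = 283/4 = 70.75
(56 - 70.75)^2 / 70.75 = 217.5625 / 70.75 = 3481/1132 ≈ 3.075088
(59 - 70.75)^2 / 70.75 = 138.0625 / 70.75 = 2209/1132 ≈ 1.951413
(80 - 70.75)^2 / 70.75 = 85.5625 / 70.75 = 1369/1132 ≈ 1.209364
(88 - 70.75)^2 / 70.75 = 297.5625 / 70.75 = 4761/1132 ≈ 4.205830
chi2 = 2955/283 ≈ 10.441696

10.4417


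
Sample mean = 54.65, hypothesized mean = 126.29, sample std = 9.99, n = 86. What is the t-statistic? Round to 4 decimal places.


t = (xbar - mu0) / (s/sqrt(n))
xbar - mu0 = 54.65 - 126.29 = -71.64
sqrt(86) ≈ 9.27361850
s/sqrt(n) = 9.99 / 9.27361850 ≈ 1.07724940
t = -71.64 / 1.07724940 ≈ -66.502706

-66.5027


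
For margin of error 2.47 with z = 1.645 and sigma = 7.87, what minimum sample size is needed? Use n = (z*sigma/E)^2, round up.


z*sigma/E = 1.645 * 7.87 / 2.47 ≈ 5.241356
(z*sigma/E)^2 ≈ 27.471816
round up: n = 28

28


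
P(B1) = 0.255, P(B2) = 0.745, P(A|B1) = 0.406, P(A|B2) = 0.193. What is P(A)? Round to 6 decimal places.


P(A) = P(A|B1)*P(B1) + P(A|B2)*P(B2)
P(A|B1)*P(B1) = 0.406 * 0.255 = 0.10353
P(A|B2)*P(B2) = 0.193 * 0.745 = 0.143785
P(A) = 0.10353 + 0.143785 = 0.247315

0.247315


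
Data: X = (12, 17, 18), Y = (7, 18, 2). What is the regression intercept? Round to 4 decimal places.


a = ybar - b*xbar, where b = sum((xi-xbar)(yi-ybar)) / sum((xi-xbar)^2)
n = 3, xbar = 47/3 ≈ 15.666667, ybar = 27/3 = 9
Sxy = sum((xi-xbar)(yi-ybar)) = 3
Sxx = sum((xi-xbar)^2) = 62/3 ≈ 20.666667
b = Sxy / Sxx = 9/62 ≈ 0.145161
a = 9 - 0.145161 * 15.666667 = 417/62 ≈ 6.725806

6.7258


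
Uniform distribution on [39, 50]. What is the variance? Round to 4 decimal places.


Var = (b-a)^2 / 12
(b-a)^2 = (50 - 39)^2 = 121
Var = 121/12 ≈ 10.083333

10.0833


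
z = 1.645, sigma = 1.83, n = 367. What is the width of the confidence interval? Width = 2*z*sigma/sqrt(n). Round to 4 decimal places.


width = 2*z*sigma/sqrt(n)
2*z*sigma = 2 * 1.645 * 1.83 = 6.0207
sqrt(367) ≈ 19.157244
width = 6.0207 / 19.157244 ≈ 0.314278

0.3143


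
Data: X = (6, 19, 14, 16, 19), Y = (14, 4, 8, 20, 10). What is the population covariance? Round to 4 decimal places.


Cov = (1/n)*sum((xi-xbar)(yi-ybar))
n = 5, xbar = 74/5 = 14.8, ybar = 56/5 = 11.2
sum((xi-xbar)(yi-ybar)) = -46.8
Cov = -46.8 / 5 = -9.36

-9.3600


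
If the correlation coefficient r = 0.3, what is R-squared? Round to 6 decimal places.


R^2 = r^2 = (0.3)^2 = 0.09

0.090000
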